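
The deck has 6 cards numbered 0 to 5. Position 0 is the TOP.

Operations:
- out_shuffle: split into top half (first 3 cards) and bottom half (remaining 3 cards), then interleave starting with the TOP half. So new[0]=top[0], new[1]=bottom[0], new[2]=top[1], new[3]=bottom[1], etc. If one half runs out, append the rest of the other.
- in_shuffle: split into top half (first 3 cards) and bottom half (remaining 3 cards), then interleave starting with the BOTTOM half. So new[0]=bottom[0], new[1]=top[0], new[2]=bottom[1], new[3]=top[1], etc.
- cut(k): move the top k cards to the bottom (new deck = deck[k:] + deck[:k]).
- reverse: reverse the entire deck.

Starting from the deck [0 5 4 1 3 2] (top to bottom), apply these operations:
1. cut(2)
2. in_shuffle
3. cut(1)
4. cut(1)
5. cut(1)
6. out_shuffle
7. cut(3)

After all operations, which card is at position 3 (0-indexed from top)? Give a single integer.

Answer: 1

Derivation:
After op 1 (cut(2)): [4 1 3 2 0 5]
After op 2 (in_shuffle): [2 4 0 1 5 3]
After op 3 (cut(1)): [4 0 1 5 3 2]
After op 4 (cut(1)): [0 1 5 3 2 4]
After op 5 (cut(1)): [1 5 3 2 4 0]
After op 6 (out_shuffle): [1 2 5 4 3 0]
After op 7 (cut(3)): [4 3 0 1 2 5]
Position 3: card 1.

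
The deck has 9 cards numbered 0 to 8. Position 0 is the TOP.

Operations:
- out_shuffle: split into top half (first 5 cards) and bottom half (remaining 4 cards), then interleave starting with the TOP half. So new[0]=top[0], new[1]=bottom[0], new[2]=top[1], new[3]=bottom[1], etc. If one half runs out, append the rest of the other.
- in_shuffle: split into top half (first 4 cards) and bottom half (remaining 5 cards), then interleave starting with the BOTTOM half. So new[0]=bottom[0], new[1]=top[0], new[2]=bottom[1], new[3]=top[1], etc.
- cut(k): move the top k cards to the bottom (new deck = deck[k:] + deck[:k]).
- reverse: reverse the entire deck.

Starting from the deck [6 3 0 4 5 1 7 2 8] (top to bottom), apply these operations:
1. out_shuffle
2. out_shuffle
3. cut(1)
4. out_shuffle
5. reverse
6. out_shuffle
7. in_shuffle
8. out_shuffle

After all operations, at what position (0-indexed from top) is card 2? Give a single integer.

Answer: 3

Derivation:
After op 1 (out_shuffle): [6 1 3 7 0 2 4 8 5]
After op 2 (out_shuffle): [6 2 1 4 3 8 7 5 0]
After op 3 (cut(1)): [2 1 4 3 8 7 5 0 6]
After op 4 (out_shuffle): [2 7 1 5 4 0 3 6 8]
After op 5 (reverse): [8 6 3 0 4 5 1 7 2]
After op 6 (out_shuffle): [8 5 6 1 3 7 0 2 4]
After op 7 (in_shuffle): [3 8 7 5 0 6 2 1 4]
After op 8 (out_shuffle): [3 6 8 2 7 1 5 4 0]
Card 2 is at position 3.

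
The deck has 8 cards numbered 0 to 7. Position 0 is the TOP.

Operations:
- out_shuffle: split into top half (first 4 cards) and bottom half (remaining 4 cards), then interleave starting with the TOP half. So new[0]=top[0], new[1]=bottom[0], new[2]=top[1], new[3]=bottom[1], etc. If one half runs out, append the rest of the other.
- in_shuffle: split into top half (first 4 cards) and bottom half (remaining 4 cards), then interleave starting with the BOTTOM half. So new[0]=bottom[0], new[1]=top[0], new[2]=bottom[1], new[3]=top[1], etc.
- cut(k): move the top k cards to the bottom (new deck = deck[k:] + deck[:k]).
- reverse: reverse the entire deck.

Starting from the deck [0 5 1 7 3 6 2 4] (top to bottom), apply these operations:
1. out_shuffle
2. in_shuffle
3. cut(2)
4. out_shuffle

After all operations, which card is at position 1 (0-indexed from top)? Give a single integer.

Answer: 4

Derivation:
After op 1 (out_shuffle): [0 3 5 6 1 2 7 4]
After op 2 (in_shuffle): [1 0 2 3 7 5 4 6]
After op 3 (cut(2)): [2 3 7 5 4 6 1 0]
After op 4 (out_shuffle): [2 4 3 6 7 1 5 0]
Position 1: card 4.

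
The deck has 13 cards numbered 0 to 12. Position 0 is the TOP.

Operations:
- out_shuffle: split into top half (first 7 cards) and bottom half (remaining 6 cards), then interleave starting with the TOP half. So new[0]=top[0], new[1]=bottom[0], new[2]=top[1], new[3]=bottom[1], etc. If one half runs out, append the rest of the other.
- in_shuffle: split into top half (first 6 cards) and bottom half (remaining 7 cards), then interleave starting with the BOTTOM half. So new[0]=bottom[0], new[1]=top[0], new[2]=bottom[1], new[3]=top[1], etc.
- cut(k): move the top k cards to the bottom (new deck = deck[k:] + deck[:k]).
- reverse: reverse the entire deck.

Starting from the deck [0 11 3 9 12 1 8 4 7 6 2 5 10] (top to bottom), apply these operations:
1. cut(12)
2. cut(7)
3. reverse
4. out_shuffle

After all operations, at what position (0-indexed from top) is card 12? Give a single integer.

Answer: 2

Derivation:
After op 1 (cut(12)): [10 0 11 3 9 12 1 8 4 7 6 2 5]
After op 2 (cut(7)): [8 4 7 6 2 5 10 0 11 3 9 12 1]
After op 3 (reverse): [1 12 9 3 11 0 10 5 2 6 7 4 8]
After op 4 (out_shuffle): [1 5 12 2 9 6 3 7 11 4 0 8 10]
Card 12 is at position 2.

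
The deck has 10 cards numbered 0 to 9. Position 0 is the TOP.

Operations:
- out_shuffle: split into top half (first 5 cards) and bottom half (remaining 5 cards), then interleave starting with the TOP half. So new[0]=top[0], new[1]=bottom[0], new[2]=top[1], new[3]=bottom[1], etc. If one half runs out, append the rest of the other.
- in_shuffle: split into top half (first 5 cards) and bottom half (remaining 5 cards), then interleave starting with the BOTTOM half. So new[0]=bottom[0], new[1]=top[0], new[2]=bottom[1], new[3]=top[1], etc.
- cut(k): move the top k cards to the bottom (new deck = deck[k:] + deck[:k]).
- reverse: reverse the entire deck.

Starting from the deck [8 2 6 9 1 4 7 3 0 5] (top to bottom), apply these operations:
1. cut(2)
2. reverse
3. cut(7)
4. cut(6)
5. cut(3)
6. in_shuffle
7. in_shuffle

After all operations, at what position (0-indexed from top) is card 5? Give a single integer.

Answer: 5

Derivation:
After op 1 (cut(2)): [6 9 1 4 7 3 0 5 8 2]
After op 2 (reverse): [2 8 5 0 3 7 4 1 9 6]
After op 3 (cut(7)): [1 9 6 2 8 5 0 3 7 4]
After op 4 (cut(6)): [0 3 7 4 1 9 6 2 8 5]
After op 5 (cut(3)): [4 1 9 6 2 8 5 0 3 7]
After op 6 (in_shuffle): [8 4 5 1 0 9 3 6 7 2]
After op 7 (in_shuffle): [9 8 3 4 6 5 7 1 2 0]
Card 5 is at position 5.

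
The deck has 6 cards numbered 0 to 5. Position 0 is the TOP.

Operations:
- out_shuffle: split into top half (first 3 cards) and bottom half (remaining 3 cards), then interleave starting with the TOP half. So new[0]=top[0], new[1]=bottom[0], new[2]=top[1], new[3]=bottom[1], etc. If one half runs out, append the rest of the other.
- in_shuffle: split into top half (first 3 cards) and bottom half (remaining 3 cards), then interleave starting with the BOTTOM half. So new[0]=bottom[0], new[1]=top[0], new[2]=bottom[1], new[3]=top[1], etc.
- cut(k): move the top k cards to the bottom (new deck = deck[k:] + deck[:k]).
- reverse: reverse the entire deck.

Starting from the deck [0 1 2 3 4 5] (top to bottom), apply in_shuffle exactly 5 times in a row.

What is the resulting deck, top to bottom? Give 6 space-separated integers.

After op 1 (in_shuffle): [3 0 4 1 5 2]
After op 2 (in_shuffle): [1 3 5 0 2 4]
After op 3 (in_shuffle): [0 1 2 3 4 5]
After op 4 (in_shuffle): [3 0 4 1 5 2]
After op 5 (in_shuffle): [1 3 5 0 2 4]

Answer: 1 3 5 0 2 4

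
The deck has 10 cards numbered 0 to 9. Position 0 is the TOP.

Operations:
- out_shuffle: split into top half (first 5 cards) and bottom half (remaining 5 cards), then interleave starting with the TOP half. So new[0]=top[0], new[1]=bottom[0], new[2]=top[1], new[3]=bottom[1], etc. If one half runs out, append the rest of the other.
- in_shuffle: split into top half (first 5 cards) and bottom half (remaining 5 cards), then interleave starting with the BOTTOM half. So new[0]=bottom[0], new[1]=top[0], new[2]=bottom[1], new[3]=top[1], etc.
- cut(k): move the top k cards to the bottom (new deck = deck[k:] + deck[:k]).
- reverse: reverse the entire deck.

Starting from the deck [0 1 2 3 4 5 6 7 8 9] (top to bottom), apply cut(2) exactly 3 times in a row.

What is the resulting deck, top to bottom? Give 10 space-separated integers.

Answer: 6 7 8 9 0 1 2 3 4 5

Derivation:
After op 1 (cut(2)): [2 3 4 5 6 7 8 9 0 1]
After op 2 (cut(2)): [4 5 6 7 8 9 0 1 2 3]
After op 3 (cut(2)): [6 7 8 9 0 1 2 3 4 5]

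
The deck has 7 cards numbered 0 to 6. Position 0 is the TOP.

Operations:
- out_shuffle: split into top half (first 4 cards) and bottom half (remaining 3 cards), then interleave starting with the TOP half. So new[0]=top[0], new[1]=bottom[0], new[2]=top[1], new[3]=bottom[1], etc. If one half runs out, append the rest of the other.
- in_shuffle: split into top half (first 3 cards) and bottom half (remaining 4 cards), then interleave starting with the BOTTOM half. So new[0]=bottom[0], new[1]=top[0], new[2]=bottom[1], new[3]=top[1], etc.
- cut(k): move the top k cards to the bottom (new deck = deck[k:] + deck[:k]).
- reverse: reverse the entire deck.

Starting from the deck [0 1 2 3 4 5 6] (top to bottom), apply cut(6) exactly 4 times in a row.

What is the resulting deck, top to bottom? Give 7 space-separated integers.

Answer: 3 4 5 6 0 1 2

Derivation:
After op 1 (cut(6)): [6 0 1 2 3 4 5]
After op 2 (cut(6)): [5 6 0 1 2 3 4]
After op 3 (cut(6)): [4 5 6 0 1 2 3]
After op 4 (cut(6)): [3 4 5 6 0 1 2]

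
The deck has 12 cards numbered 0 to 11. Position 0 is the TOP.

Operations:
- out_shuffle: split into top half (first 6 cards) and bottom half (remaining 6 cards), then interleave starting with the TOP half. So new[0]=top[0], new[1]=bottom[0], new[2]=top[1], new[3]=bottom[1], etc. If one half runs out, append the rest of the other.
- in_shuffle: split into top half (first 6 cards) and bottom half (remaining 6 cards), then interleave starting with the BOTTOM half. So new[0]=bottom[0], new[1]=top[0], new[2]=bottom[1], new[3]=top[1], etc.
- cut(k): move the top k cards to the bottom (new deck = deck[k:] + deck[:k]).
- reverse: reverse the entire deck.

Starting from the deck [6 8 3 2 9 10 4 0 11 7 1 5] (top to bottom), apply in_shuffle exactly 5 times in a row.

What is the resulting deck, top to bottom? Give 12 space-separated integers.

After op 1 (in_shuffle): [4 6 0 8 11 3 7 2 1 9 5 10]
After op 2 (in_shuffle): [7 4 2 6 1 0 9 8 5 11 10 3]
After op 3 (in_shuffle): [9 7 8 4 5 2 11 6 10 1 3 0]
After op 4 (in_shuffle): [11 9 6 7 10 8 1 4 3 5 0 2]
After op 5 (in_shuffle): [1 11 4 9 3 6 5 7 0 10 2 8]

Answer: 1 11 4 9 3 6 5 7 0 10 2 8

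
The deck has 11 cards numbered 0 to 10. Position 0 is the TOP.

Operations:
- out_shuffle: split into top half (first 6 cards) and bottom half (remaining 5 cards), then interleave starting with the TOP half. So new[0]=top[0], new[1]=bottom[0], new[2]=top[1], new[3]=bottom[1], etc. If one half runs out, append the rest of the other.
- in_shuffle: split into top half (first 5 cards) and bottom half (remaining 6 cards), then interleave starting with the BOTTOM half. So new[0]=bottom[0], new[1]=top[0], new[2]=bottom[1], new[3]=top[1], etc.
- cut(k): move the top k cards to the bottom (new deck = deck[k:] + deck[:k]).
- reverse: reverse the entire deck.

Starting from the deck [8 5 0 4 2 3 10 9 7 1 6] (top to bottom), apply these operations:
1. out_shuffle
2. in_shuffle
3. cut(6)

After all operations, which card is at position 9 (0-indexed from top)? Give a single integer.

Answer: 1

Derivation:
After op 1 (out_shuffle): [8 10 5 9 0 7 4 1 2 6 3]
After op 2 (in_shuffle): [7 8 4 10 1 5 2 9 6 0 3]
After op 3 (cut(6)): [2 9 6 0 3 7 8 4 10 1 5]
Position 9: card 1.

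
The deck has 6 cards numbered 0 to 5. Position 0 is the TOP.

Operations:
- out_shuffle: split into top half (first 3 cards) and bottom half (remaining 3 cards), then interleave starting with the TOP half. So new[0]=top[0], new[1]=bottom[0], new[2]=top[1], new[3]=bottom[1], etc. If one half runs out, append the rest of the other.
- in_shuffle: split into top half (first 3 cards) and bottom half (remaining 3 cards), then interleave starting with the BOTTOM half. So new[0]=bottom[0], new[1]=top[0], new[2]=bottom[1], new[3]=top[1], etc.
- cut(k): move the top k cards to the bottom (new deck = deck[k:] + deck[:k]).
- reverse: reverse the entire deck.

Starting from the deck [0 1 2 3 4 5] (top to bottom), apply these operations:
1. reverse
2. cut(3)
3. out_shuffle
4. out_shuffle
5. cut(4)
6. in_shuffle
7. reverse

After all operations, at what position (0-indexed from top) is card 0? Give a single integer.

After op 1 (reverse): [5 4 3 2 1 0]
After op 2 (cut(3)): [2 1 0 5 4 3]
After op 3 (out_shuffle): [2 5 1 4 0 3]
After op 4 (out_shuffle): [2 4 5 0 1 3]
After op 5 (cut(4)): [1 3 2 4 5 0]
After op 6 (in_shuffle): [4 1 5 3 0 2]
After op 7 (reverse): [2 0 3 5 1 4]
Card 0 is at position 1.

Answer: 1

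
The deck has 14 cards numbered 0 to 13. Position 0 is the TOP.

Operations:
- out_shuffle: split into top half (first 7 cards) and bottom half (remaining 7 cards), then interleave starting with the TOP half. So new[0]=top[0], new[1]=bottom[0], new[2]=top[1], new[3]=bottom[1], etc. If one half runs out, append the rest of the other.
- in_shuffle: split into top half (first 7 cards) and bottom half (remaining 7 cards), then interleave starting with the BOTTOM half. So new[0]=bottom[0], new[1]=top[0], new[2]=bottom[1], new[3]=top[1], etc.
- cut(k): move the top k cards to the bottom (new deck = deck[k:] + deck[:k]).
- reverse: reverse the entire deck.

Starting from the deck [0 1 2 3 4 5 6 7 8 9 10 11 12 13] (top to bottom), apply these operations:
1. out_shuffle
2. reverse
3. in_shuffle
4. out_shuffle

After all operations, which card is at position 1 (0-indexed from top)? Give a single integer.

Answer: 5

Derivation:
After op 1 (out_shuffle): [0 7 1 8 2 9 3 10 4 11 5 12 6 13]
After op 2 (reverse): [13 6 12 5 11 4 10 3 9 2 8 1 7 0]
After op 3 (in_shuffle): [3 13 9 6 2 12 8 5 1 11 7 4 0 10]
After op 4 (out_shuffle): [3 5 13 1 9 11 6 7 2 4 12 0 8 10]
Position 1: card 5.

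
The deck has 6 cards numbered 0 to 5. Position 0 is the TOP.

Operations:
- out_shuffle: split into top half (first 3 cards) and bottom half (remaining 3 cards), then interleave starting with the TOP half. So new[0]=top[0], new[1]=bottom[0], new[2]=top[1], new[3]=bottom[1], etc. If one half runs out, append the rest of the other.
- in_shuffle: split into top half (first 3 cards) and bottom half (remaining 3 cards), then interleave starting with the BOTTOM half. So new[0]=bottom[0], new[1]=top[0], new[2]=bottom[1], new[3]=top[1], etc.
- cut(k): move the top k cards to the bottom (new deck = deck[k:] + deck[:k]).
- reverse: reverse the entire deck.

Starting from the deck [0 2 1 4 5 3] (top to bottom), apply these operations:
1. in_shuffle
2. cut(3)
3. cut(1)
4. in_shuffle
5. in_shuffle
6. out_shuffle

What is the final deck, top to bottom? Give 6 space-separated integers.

After op 1 (in_shuffle): [4 0 5 2 3 1]
After op 2 (cut(3)): [2 3 1 4 0 5]
After op 3 (cut(1)): [3 1 4 0 5 2]
After op 4 (in_shuffle): [0 3 5 1 2 4]
After op 5 (in_shuffle): [1 0 2 3 4 5]
After op 6 (out_shuffle): [1 3 0 4 2 5]

Answer: 1 3 0 4 2 5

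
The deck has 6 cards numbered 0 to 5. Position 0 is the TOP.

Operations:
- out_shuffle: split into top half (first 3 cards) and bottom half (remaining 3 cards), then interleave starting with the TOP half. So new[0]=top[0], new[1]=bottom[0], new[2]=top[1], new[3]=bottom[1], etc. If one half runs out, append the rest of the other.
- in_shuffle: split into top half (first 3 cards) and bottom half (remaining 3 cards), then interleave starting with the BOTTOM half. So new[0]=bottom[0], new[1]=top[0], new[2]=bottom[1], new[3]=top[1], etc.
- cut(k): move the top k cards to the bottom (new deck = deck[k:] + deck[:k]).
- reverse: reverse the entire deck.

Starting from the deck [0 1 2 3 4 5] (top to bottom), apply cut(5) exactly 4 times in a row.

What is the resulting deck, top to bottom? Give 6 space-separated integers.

After op 1 (cut(5)): [5 0 1 2 3 4]
After op 2 (cut(5)): [4 5 0 1 2 3]
After op 3 (cut(5)): [3 4 5 0 1 2]
After op 4 (cut(5)): [2 3 4 5 0 1]

Answer: 2 3 4 5 0 1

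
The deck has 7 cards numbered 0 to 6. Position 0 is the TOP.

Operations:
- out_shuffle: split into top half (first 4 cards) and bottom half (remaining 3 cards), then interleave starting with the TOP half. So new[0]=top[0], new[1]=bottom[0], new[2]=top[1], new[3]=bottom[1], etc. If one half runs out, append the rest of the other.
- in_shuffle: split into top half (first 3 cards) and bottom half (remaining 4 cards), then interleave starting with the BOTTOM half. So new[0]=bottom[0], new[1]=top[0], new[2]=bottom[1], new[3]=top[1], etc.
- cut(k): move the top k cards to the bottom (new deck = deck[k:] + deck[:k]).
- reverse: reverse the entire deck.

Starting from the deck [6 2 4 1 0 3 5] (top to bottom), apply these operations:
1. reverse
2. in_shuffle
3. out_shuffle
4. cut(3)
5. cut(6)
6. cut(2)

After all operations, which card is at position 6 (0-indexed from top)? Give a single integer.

Answer: 0

Derivation:
After op 1 (reverse): [5 3 0 1 4 2 6]
After op 2 (in_shuffle): [1 5 4 3 2 0 6]
After op 3 (out_shuffle): [1 2 5 0 4 6 3]
After op 4 (cut(3)): [0 4 6 3 1 2 5]
After op 5 (cut(6)): [5 0 4 6 3 1 2]
After op 6 (cut(2)): [4 6 3 1 2 5 0]
Position 6: card 0.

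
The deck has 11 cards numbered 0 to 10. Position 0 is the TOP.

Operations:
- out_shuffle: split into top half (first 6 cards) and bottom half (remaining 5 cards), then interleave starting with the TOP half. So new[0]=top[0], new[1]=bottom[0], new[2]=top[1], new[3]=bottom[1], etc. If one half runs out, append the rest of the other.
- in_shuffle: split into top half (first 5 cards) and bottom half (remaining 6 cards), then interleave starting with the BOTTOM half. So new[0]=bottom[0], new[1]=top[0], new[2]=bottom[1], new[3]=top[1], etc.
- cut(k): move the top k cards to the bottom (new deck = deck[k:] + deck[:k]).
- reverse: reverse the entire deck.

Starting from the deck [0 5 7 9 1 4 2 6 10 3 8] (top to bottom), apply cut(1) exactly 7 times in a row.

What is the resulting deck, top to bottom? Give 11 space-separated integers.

After op 1 (cut(1)): [5 7 9 1 4 2 6 10 3 8 0]
After op 2 (cut(1)): [7 9 1 4 2 6 10 3 8 0 5]
After op 3 (cut(1)): [9 1 4 2 6 10 3 8 0 5 7]
After op 4 (cut(1)): [1 4 2 6 10 3 8 0 5 7 9]
After op 5 (cut(1)): [4 2 6 10 3 8 0 5 7 9 1]
After op 6 (cut(1)): [2 6 10 3 8 0 5 7 9 1 4]
After op 7 (cut(1)): [6 10 3 8 0 5 7 9 1 4 2]

Answer: 6 10 3 8 0 5 7 9 1 4 2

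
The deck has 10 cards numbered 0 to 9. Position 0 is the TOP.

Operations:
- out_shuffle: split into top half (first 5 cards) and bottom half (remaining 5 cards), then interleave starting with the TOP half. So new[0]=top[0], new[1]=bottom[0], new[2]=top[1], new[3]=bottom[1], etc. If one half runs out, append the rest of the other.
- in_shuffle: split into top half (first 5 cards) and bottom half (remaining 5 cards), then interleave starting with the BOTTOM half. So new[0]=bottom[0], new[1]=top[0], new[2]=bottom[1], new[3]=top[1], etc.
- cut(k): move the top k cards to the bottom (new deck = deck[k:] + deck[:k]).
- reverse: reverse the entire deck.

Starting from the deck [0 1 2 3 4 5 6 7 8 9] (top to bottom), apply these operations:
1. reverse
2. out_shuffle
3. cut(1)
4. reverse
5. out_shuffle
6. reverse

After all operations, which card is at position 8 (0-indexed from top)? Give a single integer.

After op 1 (reverse): [9 8 7 6 5 4 3 2 1 0]
After op 2 (out_shuffle): [9 4 8 3 7 2 6 1 5 0]
After op 3 (cut(1)): [4 8 3 7 2 6 1 5 0 9]
After op 4 (reverse): [9 0 5 1 6 2 7 3 8 4]
After op 5 (out_shuffle): [9 2 0 7 5 3 1 8 6 4]
After op 6 (reverse): [4 6 8 1 3 5 7 0 2 9]
Position 8: card 2.

Answer: 2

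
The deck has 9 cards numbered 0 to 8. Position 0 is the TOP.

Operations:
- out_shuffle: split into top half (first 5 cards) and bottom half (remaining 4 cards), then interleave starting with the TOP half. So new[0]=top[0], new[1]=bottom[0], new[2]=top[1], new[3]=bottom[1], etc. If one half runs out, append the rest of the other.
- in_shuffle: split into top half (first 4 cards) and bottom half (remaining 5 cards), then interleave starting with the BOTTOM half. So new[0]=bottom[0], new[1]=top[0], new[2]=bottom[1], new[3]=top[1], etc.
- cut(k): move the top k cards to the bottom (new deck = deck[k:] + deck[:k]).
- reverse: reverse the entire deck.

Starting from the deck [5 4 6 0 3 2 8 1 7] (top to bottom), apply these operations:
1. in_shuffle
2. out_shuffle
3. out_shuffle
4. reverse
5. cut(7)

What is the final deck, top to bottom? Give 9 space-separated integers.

Answer: 0 3 2 8 1 7 5 4 6

Derivation:
After op 1 (in_shuffle): [3 5 2 4 8 6 1 0 7]
After op 2 (out_shuffle): [3 6 5 1 2 0 4 7 8]
After op 3 (out_shuffle): [3 0 6 4 5 7 1 8 2]
After op 4 (reverse): [2 8 1 7 5 4 6 0 3]
After op 5 (cut(7)): [0 3 2 8 1 7 5 4 6]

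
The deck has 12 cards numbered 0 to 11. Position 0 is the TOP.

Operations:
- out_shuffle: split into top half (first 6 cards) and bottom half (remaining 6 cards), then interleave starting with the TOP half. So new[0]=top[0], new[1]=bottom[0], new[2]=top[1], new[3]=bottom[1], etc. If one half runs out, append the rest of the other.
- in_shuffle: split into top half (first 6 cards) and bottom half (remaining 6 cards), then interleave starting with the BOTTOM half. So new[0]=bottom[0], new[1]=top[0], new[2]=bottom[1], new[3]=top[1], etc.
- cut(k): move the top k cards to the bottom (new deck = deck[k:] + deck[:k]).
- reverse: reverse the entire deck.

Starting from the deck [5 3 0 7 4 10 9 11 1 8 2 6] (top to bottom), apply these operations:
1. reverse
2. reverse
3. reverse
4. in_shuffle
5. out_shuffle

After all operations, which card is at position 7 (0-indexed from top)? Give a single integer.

After op 1 (reverse): [6 2 8 1 11 9 10 4 7 0 3 5]
After op 2 (reverse): [5 3 0 7 4 10 9 11 1 8 2 6]
After op 3 (reverse): [6 2 8 1 11 9 10 4 7 0 3 5]
After op 4 (in_shuffle): [10 6 4 2 7 8 0 1 3 11 5 9]
After op 5 (out_shuffle): [10 0 6 1 4 3 2 11 7 5 8 9]
Position 7: card 11.

Answer: 11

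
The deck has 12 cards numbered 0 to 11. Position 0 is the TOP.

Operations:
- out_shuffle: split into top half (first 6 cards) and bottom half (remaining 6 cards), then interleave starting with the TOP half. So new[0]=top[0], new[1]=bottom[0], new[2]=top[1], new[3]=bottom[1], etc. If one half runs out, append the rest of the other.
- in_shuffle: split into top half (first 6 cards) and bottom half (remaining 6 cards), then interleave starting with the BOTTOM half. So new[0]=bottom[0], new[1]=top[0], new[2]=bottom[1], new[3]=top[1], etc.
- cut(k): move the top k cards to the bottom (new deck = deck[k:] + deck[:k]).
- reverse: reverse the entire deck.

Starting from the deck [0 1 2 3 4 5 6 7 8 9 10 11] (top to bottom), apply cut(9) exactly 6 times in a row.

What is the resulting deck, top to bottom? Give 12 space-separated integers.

Answer: 6 7 8 9 10 11 0 1 2 3 4 5

Derivation:
After op 1 (cut(9)): [9 10 11 0 1 2 3 4 5 6 7 8]
After op 2 (cut(9)): [6 7 8 9 10 11 0 1 2 3 4 5]
After op 3 (cut(9)): [3 4 5 6 7 8 9 10 11 0 1 2]
After op 4 (cut(9)): [0 1 2 3 4 5 6 7 8 9 10 11]
After op 5 (cut(9)): [9 10 11 0 1 2 3 4 5 6 7 8]
After op 6 (cut(9)): [6 7 8 9 10 11 0 1 2 3 4 5]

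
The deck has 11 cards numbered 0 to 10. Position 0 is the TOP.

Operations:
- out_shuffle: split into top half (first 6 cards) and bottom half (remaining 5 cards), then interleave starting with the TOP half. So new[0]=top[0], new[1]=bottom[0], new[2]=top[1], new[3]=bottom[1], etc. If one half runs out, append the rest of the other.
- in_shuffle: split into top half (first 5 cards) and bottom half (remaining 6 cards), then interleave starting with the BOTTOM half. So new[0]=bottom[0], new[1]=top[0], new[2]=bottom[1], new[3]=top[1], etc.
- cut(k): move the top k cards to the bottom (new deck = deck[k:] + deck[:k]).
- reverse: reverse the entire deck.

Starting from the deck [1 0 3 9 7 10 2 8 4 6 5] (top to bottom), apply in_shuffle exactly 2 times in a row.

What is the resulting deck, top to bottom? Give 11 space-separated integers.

After op 1 (in_shuffle): [10 1 2 0 8 3 4 9 6 7 5]
After op 2 (in_shuffle): [3 10 4 1 9 2 6 0 7 8 5]

Answer: 3 10 4 1 9 2 6 0 7 8 5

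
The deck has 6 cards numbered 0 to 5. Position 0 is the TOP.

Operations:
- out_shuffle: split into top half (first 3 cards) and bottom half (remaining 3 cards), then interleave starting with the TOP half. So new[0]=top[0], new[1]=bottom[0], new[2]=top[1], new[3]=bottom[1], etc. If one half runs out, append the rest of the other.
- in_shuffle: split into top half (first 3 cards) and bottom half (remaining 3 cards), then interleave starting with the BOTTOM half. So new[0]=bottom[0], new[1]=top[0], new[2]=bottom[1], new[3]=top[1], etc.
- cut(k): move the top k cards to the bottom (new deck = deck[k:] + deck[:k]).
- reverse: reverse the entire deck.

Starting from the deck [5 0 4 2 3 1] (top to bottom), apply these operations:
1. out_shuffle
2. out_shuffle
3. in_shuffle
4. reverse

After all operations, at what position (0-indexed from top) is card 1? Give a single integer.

Answer: 1

Derivation:
After op 1 (out_shuffle): [5 2 0 3 4 1]
After op 2 (out_shuffle): [5 3 2 4 0 1]
After op 3 (in_shuffle): [4 5 0 3 1 2]
After op 4 (reverse): [2 1 3 0 5 4]
Card 1 is at position 1.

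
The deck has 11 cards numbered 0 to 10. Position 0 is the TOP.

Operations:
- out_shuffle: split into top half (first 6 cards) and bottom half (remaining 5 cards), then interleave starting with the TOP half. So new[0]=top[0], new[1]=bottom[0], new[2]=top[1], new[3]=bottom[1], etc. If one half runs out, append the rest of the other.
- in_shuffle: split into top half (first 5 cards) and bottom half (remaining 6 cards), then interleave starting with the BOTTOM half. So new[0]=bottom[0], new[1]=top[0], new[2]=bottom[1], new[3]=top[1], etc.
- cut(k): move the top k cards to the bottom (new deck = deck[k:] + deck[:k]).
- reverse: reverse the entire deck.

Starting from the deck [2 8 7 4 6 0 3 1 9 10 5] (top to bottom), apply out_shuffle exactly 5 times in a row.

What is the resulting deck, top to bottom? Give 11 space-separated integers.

After op 1 (out_shuffle): [2 3 8 1 7 9 4 10 6 5 0]
After op 2 (out_shuffle): [2 4 3 10 8 6 1 5 7 0 9]
After op 3 (out_shuffle): [2 1 4 5 3 7 10 0 8 9 6]
After op 4 (out_shuffle): [2 10 1 0 4 8 5 9 3 6 7]
After op 5 (out_shuffle): [2 5 10 9 1 3 0 6 4 7 8]

Answer: 2 5 10 9 1 3 0 6 4 7 8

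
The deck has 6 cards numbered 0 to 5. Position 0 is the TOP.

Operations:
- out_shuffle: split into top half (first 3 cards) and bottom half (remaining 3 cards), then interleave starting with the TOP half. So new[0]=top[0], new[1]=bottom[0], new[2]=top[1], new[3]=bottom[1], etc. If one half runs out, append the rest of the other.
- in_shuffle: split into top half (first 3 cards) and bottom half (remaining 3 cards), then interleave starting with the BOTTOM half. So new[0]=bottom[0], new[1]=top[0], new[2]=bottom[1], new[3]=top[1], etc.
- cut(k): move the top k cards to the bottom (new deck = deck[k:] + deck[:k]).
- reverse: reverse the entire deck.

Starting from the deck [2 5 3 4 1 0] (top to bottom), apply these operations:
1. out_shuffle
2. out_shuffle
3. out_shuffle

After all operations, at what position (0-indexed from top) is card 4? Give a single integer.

Answer: 4

Derivation:
After op 1 (out_shuffle): [2 4 5 1 3 0]
After op 2 (out_shuffle): [2 1 4 3 5 0]
After op 3 (out_shuffle): [2 3 1 5 4 0]
Card 4 is at position 4.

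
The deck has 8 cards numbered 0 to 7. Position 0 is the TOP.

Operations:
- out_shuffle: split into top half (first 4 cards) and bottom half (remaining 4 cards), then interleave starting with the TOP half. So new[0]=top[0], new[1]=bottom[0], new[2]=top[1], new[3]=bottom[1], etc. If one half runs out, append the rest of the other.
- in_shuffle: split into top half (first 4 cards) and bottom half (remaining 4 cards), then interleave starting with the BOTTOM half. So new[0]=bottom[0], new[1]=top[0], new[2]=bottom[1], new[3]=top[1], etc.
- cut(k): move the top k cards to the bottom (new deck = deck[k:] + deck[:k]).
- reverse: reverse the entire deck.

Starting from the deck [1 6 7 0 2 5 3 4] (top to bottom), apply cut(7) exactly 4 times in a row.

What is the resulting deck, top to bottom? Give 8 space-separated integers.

Answer: 2 5 3 4 1 6 7 0

Derivation:
After op 1 (cut(7)): [4 1 6 7 0 2 5 3]
After op 2 (cut(7)): [3 4 1 6 7 0 2 5]
After op 3 (cut(7)): [5 3 4 1 6 7 0 2]
After op 4 (cut(7)): [2 5 3 4 1 6 7 0]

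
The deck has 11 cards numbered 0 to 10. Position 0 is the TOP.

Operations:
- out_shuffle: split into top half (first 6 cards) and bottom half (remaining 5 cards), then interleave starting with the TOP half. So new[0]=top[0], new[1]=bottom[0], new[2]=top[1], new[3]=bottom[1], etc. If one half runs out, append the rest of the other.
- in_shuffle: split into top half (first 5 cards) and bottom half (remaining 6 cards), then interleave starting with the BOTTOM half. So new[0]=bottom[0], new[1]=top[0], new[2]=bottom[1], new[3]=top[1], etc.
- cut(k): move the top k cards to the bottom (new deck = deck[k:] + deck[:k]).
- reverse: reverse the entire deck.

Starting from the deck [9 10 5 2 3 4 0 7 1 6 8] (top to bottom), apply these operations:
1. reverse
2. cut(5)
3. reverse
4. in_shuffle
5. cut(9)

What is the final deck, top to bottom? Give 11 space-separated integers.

Answer: 8 4 9 0 10 7 5 1 2 6 3

Derivation:
After op 1 (reverse): [8 6 1 7 0 4 3 2 5 10 9]
After op 2 (cut(5)): [4 3 2 5 10 9 8 6 1 7 0]
After op 3 (reverse): [0 7 1 6 8 9 10 5 2 3 4]
After op 4 (in_shuffle): [9 0 10 7 5 1 2 6 3 8 4]
After op 5 (cut(9)): [8 4 9 0 10 7 5 1 2 6 3]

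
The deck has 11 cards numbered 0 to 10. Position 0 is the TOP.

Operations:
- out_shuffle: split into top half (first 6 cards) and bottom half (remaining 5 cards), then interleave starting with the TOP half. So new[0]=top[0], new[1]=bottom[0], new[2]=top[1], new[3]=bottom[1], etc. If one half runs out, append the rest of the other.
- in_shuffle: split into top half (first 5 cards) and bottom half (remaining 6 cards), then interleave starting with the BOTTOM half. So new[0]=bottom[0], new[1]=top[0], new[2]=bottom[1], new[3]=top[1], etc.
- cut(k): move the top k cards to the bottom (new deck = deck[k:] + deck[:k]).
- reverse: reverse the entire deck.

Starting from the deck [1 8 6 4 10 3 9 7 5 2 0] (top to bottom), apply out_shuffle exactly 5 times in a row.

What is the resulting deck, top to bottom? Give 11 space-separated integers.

After op 1 (out_shuffle): [1 9 8 7 6 5 4 2 10 0 3]
After op 2 (out_shuffle): [1 4 9 2 8 10 7 0 6 3 5]
After op 3 (out_shuffle): [1 7 4 0 9 6 2 3 8 5 10]
After op 4 (out_shuffle): [1 2 7 3 4 8 0 5 9 10 6]
After op 5 (out_shuffle): [1 0 2 5 7 9 3 10 4 6 8]

Answer: 1 0 2 5 7 9 3 10 4 6 8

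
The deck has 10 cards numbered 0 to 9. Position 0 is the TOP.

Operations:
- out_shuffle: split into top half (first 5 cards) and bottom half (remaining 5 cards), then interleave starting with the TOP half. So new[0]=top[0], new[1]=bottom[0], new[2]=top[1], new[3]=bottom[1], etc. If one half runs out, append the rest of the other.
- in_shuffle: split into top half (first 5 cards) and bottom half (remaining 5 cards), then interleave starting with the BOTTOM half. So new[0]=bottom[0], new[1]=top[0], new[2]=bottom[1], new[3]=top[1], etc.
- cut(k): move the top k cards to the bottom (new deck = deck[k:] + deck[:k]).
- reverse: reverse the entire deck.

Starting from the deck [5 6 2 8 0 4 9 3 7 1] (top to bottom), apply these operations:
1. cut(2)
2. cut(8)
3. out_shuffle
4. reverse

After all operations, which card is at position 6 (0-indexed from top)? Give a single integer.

After op 1 (cut(2)): [2 8 0 4 9 3 7 1 5 6]
After op 2 (cut(8)): [5 6 2 8 0 4 9 3 7 1]
After op 3 (out_shuffle): [5 4 6 9 2 3 8 7 0 1]
After op 4 (reverse): [1 0 7 8 3 2 9 6 4 5]
Position 6: card 9.

Answer: 9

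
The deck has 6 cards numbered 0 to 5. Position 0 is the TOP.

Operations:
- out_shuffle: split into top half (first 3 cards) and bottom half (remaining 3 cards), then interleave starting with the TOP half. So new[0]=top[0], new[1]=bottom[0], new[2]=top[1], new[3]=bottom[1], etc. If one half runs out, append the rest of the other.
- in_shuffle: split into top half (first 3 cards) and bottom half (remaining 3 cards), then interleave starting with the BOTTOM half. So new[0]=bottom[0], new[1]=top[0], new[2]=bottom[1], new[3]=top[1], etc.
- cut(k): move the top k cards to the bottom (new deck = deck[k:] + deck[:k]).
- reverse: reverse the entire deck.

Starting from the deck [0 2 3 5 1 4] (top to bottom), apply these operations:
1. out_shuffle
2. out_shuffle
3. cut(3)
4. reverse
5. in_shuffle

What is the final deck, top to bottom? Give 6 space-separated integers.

Answer: 4 5 2 1 3 0

Derivation:
After op 1 (out_shuffle): [0 5 2 1 3 4]
After op 2 (out_shuffle): [0 1 5 3 2 4]
After op 3 (cut(3)): [3 2 4 0 1 5]
After op 4 (reverse): [5 1 0 4 2 3]
After op 5 (in_shuffle): [4 5 2 1 3 0]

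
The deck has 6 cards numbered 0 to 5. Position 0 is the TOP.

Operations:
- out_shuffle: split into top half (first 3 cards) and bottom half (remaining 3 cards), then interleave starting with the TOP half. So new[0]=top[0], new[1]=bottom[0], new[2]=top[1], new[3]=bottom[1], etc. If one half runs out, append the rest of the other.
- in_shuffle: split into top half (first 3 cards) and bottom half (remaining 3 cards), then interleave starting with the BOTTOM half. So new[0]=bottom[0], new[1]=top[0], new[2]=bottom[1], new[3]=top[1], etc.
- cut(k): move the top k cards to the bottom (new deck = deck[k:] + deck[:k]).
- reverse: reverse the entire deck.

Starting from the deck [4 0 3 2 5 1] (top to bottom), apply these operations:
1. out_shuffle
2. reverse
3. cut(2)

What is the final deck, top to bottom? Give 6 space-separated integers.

After op 1 (out_shuffle): [4 2 0 5 3 1]
After op 2 (reverse): [1 3 5 0 2 4]
After op 3 (cut(2)): [5 0 2 4 1 3]

Answer: 5 0 2 4 1 3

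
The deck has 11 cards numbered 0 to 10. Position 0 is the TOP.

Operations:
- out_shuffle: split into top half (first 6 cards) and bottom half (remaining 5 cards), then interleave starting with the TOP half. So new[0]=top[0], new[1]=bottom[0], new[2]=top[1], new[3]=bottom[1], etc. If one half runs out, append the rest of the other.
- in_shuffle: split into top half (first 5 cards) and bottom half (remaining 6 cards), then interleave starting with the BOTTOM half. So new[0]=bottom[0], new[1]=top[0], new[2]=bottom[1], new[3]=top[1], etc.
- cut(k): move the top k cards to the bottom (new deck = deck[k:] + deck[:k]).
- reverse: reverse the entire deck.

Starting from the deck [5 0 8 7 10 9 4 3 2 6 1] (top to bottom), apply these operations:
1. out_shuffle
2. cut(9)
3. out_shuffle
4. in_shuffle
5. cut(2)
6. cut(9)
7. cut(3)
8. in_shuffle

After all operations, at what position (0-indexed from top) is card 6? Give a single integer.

After op 1 (out_shuffle): [5 4 0 3 8 2 7 6 10 1 9]
After op 2 (cut(9)): [1 9 5 4 0 3 8 2 7 6 10]
After op 3 (out_shuffle): [1 8 9 2 5 7 4 6 0 10 3]
After op 4 (in_shuffle): [7 1 4 8 6 9 0 2 10 5 3]
After op 5 (cut(2)): [4 8 6 9 0 2 10 5 3 7 1]
After op 6 (cut(9)): [7 1 4 8 6 9 0 2 10 5 3]
After op 7 (cut(3)): [8 6 9 0 2 10 5 3 7 1 4]
After op 8 (in_shuffle): [10 8 5 6 3 9 7 0 1 2 4]
Card 6 is at position 3.

Answer: 3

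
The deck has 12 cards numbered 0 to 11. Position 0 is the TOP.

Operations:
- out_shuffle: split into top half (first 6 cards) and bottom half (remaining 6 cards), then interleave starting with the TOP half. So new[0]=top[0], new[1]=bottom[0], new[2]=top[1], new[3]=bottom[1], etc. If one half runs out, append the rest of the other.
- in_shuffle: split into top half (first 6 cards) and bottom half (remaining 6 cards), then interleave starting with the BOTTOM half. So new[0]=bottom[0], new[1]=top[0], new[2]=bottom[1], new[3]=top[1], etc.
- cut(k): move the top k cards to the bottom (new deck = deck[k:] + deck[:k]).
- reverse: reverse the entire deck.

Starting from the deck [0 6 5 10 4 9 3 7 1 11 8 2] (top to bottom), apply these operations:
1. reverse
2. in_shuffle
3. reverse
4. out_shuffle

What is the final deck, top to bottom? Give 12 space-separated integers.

Answer: 3 11 0 10 7 8 6 4 1 2 5 9

Derivation:
After op 1 (reverse): [2 8 11 1 7 3 9 4 10 5 6 0]
After op 2 (in_shuffle): [9 2 4 8 10 11 5 1 6 7 0 3]
After op 3 (reverse): [3 0 7 6 1 5 11 10 8 4 2 9]
After op 4 (out_shuffle): [3 11 0 10 7 8 6 4 1 2 5 9]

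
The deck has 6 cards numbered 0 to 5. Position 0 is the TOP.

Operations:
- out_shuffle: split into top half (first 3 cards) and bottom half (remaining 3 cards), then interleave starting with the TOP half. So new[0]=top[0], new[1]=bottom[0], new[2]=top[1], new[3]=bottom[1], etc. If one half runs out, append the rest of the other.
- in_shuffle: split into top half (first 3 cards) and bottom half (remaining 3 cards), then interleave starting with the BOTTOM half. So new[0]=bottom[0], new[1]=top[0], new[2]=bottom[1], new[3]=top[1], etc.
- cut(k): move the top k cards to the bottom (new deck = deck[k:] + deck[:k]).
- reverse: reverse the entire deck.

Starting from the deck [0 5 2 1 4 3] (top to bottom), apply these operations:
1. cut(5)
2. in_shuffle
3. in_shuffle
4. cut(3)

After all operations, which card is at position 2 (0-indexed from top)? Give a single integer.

Answer: 1

Derivation:
After op 1 (cut(5)): [3 0 5 2 1 4]
After op 2 (in_shuffle): [2 3 1 0 4 5]
After op 3 (in_shuffle): [0 2 4 3 5 1]
After op 4 (cut(3)): [3 5 1 0 2 4]
Position 2: card 1.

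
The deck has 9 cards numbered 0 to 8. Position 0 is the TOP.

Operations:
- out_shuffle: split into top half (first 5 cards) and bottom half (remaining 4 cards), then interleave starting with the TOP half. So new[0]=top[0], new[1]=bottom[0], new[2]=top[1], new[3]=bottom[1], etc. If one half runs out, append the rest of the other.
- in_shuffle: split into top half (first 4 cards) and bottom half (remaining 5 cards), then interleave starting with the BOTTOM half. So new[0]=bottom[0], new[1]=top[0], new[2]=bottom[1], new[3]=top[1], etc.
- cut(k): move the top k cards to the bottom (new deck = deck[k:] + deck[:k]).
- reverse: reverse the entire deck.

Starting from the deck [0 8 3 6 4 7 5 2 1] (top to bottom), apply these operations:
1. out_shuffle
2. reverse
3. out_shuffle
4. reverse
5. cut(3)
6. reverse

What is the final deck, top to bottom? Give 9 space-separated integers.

Answer: 2 0 3 4 5 1 8 6 7

Derivation:
After op 1 (out_shuffle): [0 7 8 5 3 2 6 1 4]
After op 2 (reverse): [4 1 6 2 3 5 8 7 0]
After op 3 (out_shuffle): [4 5 1 8 6 7 2 0 3]
After op 4 (reverse): [3 0 2 7 6 8 1 5 4]
After op 5 (cut(3)): [7 6 8 1 5 4 3 0 2]
After op 6 (reverse): [2 0 3 4 5 1 8 6 7]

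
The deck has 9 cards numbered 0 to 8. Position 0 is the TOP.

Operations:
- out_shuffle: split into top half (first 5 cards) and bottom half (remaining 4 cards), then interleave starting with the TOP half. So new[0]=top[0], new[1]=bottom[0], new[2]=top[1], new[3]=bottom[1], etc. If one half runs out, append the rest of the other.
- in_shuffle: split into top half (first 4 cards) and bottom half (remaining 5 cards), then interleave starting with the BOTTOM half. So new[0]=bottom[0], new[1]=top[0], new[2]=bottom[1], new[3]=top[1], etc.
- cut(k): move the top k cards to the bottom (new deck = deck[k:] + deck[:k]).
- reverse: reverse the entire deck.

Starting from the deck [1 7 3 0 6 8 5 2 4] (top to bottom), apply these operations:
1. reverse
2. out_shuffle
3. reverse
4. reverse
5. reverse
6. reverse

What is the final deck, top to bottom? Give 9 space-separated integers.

After op 1 (reverse): [4 2 5 8 6 0 3 7 1]
After op 2 (out_shuffle): [4 0 2 3 5 7 8 1 6]
After op 3 (reverse): [6 1 8 7 5 3 2 0 4]
After op 4 (reverse): [4 0 2 3 5 7 8 1 6]
After op 5 (reverse): [6 1 8 7 5 3 2 0 4]
After op 6 (reverse): [4 0 2 3 5 7 8 1 6]

Answer: 4 0 2 3 5 7 8 1 6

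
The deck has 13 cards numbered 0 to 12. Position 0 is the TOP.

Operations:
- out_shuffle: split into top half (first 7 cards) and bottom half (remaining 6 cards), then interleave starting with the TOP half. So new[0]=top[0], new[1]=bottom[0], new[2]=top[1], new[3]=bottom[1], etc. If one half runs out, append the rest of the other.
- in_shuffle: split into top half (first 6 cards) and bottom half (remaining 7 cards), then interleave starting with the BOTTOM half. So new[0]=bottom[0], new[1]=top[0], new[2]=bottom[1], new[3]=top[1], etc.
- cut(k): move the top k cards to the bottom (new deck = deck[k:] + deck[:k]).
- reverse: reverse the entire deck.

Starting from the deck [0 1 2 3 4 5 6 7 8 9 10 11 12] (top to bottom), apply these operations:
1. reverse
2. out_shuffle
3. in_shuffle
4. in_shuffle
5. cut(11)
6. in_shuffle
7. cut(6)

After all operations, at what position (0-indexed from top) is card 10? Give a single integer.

Answer: 11

Derivation:
After op 1 (reverse): [12 11 10 9 8 7 6 5 4 3 2 1 0]
After op 2 (out_shuffle): [12 5 11 4 10 3 9 2 8 1 7 0 6]
After op 3 (in_shuffle): [9 12 2 5 8 11 1 4 7 10 0 3 6]
After op 4 (in_shuffle): [1 9 4 12 7 2 10 5 0 8 3 11 6]
After op 5 (cut(11)): [11 6 1 9 4 12 7 2 10 5 0 8 3]
After op 6 (in_shuffle): [7 11 2 6 10 1 5 9 0 4 8 12 3]
After op 7 (cut(6)): [5 9 0 4 8 12 3 7 11 2 6 10 1]
Card 10 is at position 11.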